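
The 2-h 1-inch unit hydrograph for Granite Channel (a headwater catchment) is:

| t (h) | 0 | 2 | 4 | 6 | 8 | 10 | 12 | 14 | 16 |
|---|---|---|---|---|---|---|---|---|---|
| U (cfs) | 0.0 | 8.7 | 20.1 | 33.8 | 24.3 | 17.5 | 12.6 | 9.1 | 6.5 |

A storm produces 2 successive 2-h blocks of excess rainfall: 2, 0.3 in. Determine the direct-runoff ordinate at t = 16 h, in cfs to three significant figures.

By discrete convolution, Q_j = Σ (P_i / 1 in) · U_{j−i}.
At t = 16 h (j=8): Q = (2/1)·6.5 + (0.3/1)·9.1 = 15.7 cfs.

Q ≈ 15.7 cfs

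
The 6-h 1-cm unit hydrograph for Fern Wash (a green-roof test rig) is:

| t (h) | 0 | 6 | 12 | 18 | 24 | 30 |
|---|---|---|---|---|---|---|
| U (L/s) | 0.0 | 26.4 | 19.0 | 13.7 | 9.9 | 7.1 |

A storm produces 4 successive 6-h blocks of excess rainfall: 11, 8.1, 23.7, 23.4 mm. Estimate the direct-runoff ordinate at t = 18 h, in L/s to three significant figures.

By discrete convolution, Q_j = Σ (P_i / 10 mm) · U_{j−i}.
At t = 18 h (j=3): Q = (11/10)·13.7 + (8.1/10)·19.0 + (23.7/10)·26.4 + (23.4/10)·0.0 = 93.0 L/s.

Q ≈ 93.0 L/s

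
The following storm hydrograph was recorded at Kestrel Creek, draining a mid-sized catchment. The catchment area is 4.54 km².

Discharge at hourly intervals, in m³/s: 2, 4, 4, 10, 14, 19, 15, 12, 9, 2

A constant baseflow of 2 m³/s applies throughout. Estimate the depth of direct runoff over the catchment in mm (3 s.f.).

d ≈ 56.3 mm

Direct runoff: 0.0, 2.0, 2.0, 8.0, 12.0, 17.0, 13.0, 10.0, 7.0, 0.0 m³/s; ΣQ_DR = 71.00 m³/s.
V = ΣQ_DR · Δt = 71.00 × 3600 s = 2.556 × 10^5 m³.
Over A = 4.54 km², depth = V / A = 56.3 mm.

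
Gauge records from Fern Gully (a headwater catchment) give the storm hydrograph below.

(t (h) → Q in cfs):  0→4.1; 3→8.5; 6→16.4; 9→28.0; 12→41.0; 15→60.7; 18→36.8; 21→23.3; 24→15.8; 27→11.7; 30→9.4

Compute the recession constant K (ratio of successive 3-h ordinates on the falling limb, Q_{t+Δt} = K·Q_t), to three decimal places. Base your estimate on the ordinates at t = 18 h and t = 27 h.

Using the recession-limb readings at t = 18 h and t = 27 h: Q falls from 36.8 to 11.7 cfs over 3 intervals.
K = (Q₂/Q₁)^(1/3) = (11.7/36.8)^(1/3) = 0.683.

K ≈ 0.683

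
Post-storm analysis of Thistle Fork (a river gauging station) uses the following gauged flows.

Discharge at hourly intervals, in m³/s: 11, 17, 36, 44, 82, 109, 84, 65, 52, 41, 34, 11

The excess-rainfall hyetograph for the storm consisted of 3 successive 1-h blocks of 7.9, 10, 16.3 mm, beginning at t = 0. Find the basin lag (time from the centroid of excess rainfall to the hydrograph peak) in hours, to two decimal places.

t_L ≈ 3.25 h

Centroid of excess rainfall: t_c = Σ P_i·t̄_i / ΣP_i = 1.7456 h (block centres at 0.5, 1.5, 2.5 h).
Hydrograph peak occurs at t = 5 h, so basin lag t_L = 5 − 1.7456 = 3.25 h.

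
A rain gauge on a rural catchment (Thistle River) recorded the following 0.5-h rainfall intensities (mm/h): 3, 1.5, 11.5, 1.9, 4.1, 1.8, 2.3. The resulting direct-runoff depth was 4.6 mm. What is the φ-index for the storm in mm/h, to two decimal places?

Only the 2 blocks with intensity above φ contribute runoff: 11.5, 4.1 mm/h.
Σ(I−φ)·Δt = d  ⇒  (11.5+4.1 − 2φ)·0.5 = 4.6
φ = (15.60 − 4.6/0.5) / 2 = 3.20 mm/h.

φ ≈ 3.20 mm/h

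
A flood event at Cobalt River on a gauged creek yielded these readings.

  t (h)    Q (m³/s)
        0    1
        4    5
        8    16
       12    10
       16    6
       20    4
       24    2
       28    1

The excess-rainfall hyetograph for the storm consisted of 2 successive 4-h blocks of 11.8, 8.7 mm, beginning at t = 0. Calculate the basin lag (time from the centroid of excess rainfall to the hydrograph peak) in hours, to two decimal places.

Centroid of excess rainfall: t_c = Σ P_i·t̄_i / ΣP_i = 3.6976 h (block centres at 2, 6 h).
Hydrograph peak occurs at t = 8 h, so basin lag t_L = 8 − 3.6976 = 4.30 h.

t_L ≈ 4.30 h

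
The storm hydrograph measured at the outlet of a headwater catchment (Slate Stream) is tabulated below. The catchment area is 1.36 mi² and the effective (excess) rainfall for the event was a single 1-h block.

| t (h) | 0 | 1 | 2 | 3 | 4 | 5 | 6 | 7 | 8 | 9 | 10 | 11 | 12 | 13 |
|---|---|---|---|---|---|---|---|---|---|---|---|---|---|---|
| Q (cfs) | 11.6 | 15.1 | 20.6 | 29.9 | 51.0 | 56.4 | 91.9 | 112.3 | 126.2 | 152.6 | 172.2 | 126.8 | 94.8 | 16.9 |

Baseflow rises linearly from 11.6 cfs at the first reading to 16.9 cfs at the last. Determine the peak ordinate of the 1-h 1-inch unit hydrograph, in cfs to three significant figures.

U_p ≈ 156 cfs

Direct runoff: 0.00, 3.09, 8.18, 17.08, 37.77, 42.76, 77.85, 97.85, 111.34, 137.33, 156.52, 110.72, 78.31, 0.00 cfs; ΣQ_DR = 878.8 cfs, peak = 156.52 cfs.
Runoff depth d = ΣQ_DR·Δt / A = 878.8 × 3600 / (1.36 mi²) = 1.001 in.
The 1-inch UH is the DRH scaled by (1 in)/d, so U_p = 156.52 × 1/1.001 = 156 cfs.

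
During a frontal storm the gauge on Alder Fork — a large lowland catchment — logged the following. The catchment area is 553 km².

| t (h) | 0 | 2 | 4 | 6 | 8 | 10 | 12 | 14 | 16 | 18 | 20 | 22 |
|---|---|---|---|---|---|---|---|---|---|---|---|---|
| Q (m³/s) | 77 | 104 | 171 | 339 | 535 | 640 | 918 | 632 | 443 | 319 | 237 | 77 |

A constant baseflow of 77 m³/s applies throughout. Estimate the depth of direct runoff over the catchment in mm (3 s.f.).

d ≈ 46.5 mm

Direct runoff: 0.0, 27.0, 94.0, 262.0, 458.0, 563.0, 841.0, 555.0, 366.0, 242.0, 160.0, 0.0 m³/s; ΣQ_DR = 3568 m³/s.
V = ΣQ_DR · Δt = 3568 × 7200 s = 2.569 × 10^7 m³.
Over A = 553 km², depth = V / A = 46.5 mm.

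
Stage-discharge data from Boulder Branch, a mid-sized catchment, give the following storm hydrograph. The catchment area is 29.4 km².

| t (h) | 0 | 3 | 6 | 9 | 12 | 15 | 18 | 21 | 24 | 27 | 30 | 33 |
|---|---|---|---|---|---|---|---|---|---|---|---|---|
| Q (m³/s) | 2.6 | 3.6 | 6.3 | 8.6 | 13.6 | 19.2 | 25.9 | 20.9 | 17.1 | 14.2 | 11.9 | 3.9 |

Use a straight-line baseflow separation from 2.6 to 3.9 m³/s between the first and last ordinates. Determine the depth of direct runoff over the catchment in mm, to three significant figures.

Direct runoff: 0.00, 0.88, 3.46, 5.65, 10.53, 16.01, 22.59, 17.47, 13.55, 10.54, 8.12, 0.00 m³/s; ΣQ_DR = 108.8 m³/s.
V = ΣQ_DR · Δt = 108.8 × 10800 s = 1.175 × 10^6 m³.
Over A = 29.4 km², depth = V / A = 40.0 mm.

d ≈ 40.0 mm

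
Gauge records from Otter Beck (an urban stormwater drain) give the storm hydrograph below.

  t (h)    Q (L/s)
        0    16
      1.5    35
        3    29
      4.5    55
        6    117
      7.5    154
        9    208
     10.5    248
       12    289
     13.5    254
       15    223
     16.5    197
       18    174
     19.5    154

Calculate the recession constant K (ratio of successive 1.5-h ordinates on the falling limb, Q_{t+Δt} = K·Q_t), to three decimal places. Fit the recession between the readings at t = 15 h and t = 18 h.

Using the recession-limb readings at t = 15 h and t = 18 h: Q falls from 223 to 174 L/s over 2 intervals.
K = (Q₂/Q₁)^(1/2) = (174/223)^(1/2) = 0.883.

K ≈ 0.883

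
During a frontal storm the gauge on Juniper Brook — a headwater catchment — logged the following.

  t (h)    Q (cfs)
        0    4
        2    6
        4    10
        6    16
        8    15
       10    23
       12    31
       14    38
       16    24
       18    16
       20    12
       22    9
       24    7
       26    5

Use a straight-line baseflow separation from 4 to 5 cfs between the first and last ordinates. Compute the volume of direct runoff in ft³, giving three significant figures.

Direct-runoff ordinates (Q − Q_b): 0.00, 1.92, 5.85, 11.77, 10.69, 18.62, 26.54, 33.46, 19.38, 11.31, 7.23, 4.15, 2.08, 0.00 cfs.
ΣQ_DR = 153.0 cfs.
With Δt = 2 h = 7200 s, V = ΣQ_DR · Δt = 153.0 × 7200 = 1.10 × 10^6 ft³.

V ≈ 1.10 × 10^6 ft³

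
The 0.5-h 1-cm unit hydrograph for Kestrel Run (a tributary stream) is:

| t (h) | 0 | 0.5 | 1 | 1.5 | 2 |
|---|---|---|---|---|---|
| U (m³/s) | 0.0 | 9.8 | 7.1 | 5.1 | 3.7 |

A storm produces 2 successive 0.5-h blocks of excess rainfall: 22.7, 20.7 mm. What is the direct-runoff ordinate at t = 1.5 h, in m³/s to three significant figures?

By discrete convolution, Q_j = Σ (P_i / 10 mm) · U_{j−i}.
At t = 1.5 h (j=3): Q = (22.7/10)·5.1 + (20.7/10)·7.1 = 26.3 m³/s.

Q ≈ 26.3 m³/s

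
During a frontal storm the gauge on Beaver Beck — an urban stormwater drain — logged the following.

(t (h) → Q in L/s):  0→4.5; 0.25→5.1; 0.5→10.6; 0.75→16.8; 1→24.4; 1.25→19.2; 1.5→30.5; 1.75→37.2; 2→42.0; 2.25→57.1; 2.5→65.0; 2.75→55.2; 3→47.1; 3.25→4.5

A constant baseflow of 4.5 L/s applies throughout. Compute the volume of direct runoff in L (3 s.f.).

V ≈ 3.21 × 10^5 L

Direct-runoff ordinates (Q − Q_b): 0.0, 0.6, 6.1, 12.3, 19.9, 14.7, 26.0, 32.7, 37.5, 52.6, 60.5, 50.7, 42.6, 0.0 L/s.
ΣQ_DR = 356.2 L/s.
With Δt = 0.25 h = 900 s, V = ΣQ_DR · Δt = 356.2 × 900 = 3.21 × 10^5 L.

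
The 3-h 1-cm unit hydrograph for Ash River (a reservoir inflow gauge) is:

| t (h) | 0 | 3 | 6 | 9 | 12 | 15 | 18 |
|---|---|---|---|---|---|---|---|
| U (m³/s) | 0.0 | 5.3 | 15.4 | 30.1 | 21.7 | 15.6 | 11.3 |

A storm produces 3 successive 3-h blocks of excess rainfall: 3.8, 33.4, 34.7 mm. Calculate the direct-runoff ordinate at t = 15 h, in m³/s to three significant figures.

Q ≈ 183 m³/s

By discrete convolution, Q_j = Σ (P_i / 10 mm) · U_{j−i}.
At t = 15 h (j=5): Q = (3.8/10)·15.6 + (33.4/10)·21.7 + (34.7/10)·30.1 = 183 m³/s.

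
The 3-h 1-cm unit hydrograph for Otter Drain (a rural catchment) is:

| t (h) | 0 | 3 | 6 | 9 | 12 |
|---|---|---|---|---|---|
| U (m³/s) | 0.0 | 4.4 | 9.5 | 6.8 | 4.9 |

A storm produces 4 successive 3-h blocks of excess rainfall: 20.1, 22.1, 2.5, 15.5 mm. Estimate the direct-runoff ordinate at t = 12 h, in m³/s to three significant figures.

By discrete convolution, Q_j = Σ (P_i / 10 mm) · U_{j−i}.
At t = 12 h (j=4): Q = (20.1/10)·4.9 + (22.1/10)·6.8 + (2.5/10)·9.5 + (15.5/10)·4.4 = 34.1 m³/s.

Q ≈ 34.1 m³/s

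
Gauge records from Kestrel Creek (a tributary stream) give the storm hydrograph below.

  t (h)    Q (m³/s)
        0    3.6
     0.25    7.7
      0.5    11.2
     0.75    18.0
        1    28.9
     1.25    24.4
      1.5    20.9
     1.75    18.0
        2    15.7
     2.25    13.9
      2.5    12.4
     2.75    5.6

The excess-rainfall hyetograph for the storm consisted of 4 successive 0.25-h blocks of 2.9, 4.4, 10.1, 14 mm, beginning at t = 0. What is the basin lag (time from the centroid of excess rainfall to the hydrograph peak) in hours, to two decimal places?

t_L ≈ 0.34 h

Centroid of excess rainfall: t_c = Σ P_i·t̄_i / ΣP_i = 0.6553 h (block centres at 0.125, 0.375, 0.625, 0.875 h).
Hydrograph peak occurs at t = 1 h, so basin lag t_L = 1 − 0.6553 = 0.34 h.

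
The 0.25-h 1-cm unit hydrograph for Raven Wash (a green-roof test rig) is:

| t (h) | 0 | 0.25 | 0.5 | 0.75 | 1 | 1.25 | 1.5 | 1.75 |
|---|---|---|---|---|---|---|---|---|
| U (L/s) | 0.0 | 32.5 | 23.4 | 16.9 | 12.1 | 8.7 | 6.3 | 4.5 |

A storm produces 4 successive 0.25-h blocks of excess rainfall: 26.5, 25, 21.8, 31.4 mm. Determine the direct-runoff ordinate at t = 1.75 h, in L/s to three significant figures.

Q ≈ 84.6 L/s

By discrete convolution, Q_j = Σ (P_i / 10 mm) · U_{j−i}.
At t = 1.75 h (j=7): Q = (26.5/10)·4.5 + (25/10)·6.3 + (21.8/10)·8.7 + (31.4/10)·12.1 = 84.6 L/s.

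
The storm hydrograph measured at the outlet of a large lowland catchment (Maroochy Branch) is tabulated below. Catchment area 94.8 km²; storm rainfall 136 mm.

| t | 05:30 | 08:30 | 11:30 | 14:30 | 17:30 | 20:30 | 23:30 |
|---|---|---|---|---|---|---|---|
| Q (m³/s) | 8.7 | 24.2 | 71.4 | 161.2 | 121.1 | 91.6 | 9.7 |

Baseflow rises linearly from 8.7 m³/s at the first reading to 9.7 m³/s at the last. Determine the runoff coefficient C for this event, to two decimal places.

ΣQ_DR = 423.5 m³/s; V = ΣQ_DR·Δt = 4.574 × 10^6 m³.
Runoff depth d = V / A = 48.25 mm.
C = d / P = 48.25 / 136 = 0.35.

C ≈ 0.35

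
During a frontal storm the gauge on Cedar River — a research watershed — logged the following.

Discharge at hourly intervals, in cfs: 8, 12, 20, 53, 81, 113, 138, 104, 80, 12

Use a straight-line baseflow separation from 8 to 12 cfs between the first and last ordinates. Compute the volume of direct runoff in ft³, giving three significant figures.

Direct-runoff ordinates (Q − Q_b): 0.00, 3.56, 11.11, 43.67, 71.22, 102.78, 127.33, 92.89, 68.44, 0.00 cfs.
ΣQ_DR = 521.0 cfs.
With Δt = 1 h = 3600 s, V = ΣQ_DR · Δt = 521.0 × 3600 = 1.88 × 10^6 ft³.

V ≈ 1.88 × 10^6 ft³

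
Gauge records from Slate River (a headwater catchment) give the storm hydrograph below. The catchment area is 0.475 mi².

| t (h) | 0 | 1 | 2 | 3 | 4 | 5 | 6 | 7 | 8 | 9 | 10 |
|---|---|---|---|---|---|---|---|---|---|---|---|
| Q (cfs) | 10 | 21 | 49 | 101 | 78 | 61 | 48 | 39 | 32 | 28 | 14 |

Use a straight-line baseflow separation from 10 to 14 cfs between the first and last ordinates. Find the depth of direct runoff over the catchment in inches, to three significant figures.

d ≈ 1.14 in

Direct runoff: 0.00, 10.60, 38.20, 89.80, 66.40, 49.00, 35.60, 26.20, 18.80, 14.40, 0.00 cfs; ΣQ_DR = 349.0 cfs.
V = ΣQ_DR · Δt = 349.0 × 3600 s = 1.256 × 10^6 ft³.
Over A = 0.475 mi², depth = V / A = 1.14 in.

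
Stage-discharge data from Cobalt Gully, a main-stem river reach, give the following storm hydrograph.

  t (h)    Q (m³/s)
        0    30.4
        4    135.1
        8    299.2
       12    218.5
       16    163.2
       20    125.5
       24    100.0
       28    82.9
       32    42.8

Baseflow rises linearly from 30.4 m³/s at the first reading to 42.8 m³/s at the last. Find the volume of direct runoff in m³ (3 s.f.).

Direct-runoff ordinates (Q − Q_b): 0.00, 103.15, 265.70, 183.45, 126.60, 87.35, 60.30, 41.65, 0.00 m³/s.
ΣQ_DR = 868.2 m³/s.
With Δt = 4 h = 14400 s, V = ΣQ_DR · Δt = 868.2 × 14400 = 1.25 × 10^7 m³.

V ≈ 1.25 × 10^7 m³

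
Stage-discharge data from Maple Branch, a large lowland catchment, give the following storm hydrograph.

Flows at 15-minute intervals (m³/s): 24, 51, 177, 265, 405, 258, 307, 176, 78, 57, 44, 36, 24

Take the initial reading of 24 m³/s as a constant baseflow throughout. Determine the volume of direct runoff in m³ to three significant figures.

V ≈ 1.43 × 10^6 m³

Direct-runoff ordinates (Q − Q_b): 0.0, 27.0, 153.0, 241.0, 381.0, 234.0, 283.0, 152.0, 54.0, 33.0, 20.0, 12.0, 0.0 m³/s.
ΣQ_DR = 1590 m³/s.
With Δt = 0.25 h = 900 s, V = ΣQ_DR · Δt = 1590 × 900 = 1.43 × 10^6 m³.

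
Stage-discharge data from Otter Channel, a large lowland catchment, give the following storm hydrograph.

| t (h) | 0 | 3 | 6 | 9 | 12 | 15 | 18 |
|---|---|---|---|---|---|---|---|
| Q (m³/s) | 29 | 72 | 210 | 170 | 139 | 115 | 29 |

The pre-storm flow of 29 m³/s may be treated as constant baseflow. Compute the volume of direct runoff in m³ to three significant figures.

Direct-runoff ordinates (Q − Q_b): 0.0, 43.0, 181.0, 141.0, 110.0, 86.0, 0.0 m³/s.
ΣQ_DR = 561.0 m³/s.
With Δt = 3 h = 10800 s, V = ΣQ_DR · Δt = 561.0 × 10800 = 6.06 × 10^6 m³.

V ≈ 6.06 × 10^6 m³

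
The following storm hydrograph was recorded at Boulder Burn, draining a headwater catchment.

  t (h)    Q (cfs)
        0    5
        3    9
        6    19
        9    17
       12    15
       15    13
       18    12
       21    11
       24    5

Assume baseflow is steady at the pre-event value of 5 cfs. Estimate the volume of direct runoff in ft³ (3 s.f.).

V ≈ 6.59 × 10^5 ft³

Direct-runoff ordinates (Q − Q_b): 0.0, 4.0, 14.0, 12.0, 10.0, 8.0, 7.0, 6.0, 0.0 cfs.
ΣQ_DR = 61.00 cfs.
With Δt = 3 h = 10800 s, V = ΣQ_DR · Δt = 61.00 × 10800 = 6.59 × 10^5 ft³.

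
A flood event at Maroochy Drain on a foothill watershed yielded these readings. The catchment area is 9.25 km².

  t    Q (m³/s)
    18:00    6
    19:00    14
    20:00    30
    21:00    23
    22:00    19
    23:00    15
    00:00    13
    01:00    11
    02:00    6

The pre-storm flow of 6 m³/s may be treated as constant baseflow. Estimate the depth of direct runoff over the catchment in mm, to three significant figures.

d ≈ 32.3 mm

Direct runoff: 0.0, 8.0, 24.0, 17.0, 13.0, 9.0, 7.0, 5.0, 0.0 m³/s; ΣQ_DR = 83.00 m³/s.
V = ΣQ_DR · Δt = 83.00 × 3600 s = 2.988 × 10^5 m³.
Over A = 9.25 km², depth = V / A = 32.3 mm.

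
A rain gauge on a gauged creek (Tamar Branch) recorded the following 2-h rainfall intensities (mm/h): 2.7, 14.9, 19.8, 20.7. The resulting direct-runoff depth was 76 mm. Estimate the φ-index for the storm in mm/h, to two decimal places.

Only the 3 blocks with intensity above φ contribute runoff: 14.9, 19.8, 20.7 mm/h.
Σ(I−φ)·Δt = d  ⇒  (14.9+19.8+20.7 − 3φ)·2 = 76
φ = (55.40 − 76/2) / 3 = 5.80 mm/h.

φ ≈ 5.80 mm/h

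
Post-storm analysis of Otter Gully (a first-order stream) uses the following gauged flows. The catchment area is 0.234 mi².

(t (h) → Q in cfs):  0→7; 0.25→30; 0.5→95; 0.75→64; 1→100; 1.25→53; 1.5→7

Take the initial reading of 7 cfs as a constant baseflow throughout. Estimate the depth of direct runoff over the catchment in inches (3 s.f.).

Direct runoff: 0.0, 23.0, 88.0, 57.0, 93.0, 46.0, 0.0 cfs; ΣQ_DR = 307.0 cfs.
V = ΣQ_DR · Δt = 307.0 × 900 s = 2.763 × 10^5 ft³.
Over A = 0.234 mi², depth = V / A = 0.508 in.

d ≈ 0.508 in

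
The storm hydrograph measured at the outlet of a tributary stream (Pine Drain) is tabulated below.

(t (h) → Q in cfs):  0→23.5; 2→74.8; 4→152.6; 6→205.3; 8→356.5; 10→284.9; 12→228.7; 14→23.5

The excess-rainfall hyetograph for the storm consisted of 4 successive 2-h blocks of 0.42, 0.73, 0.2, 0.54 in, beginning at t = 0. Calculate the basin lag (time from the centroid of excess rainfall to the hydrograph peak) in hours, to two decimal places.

t_L ≈ 4.09 h

Centroid of excess rainfall: t_c = Σ P_i·t̄_i / ΣP_i = 3.9101 h (block centres at 1, 3, 5, 7 h).
Hydrograph peak occurs at t = 8 h, so basin lag t_L = 8 − 3.9101 = 4.09 h.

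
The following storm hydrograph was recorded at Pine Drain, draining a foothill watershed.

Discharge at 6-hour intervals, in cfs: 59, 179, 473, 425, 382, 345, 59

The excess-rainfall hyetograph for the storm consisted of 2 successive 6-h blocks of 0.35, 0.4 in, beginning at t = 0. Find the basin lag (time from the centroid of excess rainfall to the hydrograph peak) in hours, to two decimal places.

t_L ≈ 5.80 h

Centroid of excess rainfall: t_c = Σ P_i·t̄_i / ΣP_i = 6.2000 h (block centres at 3, 9 h).
Hydrograph peak occurs at t = 12 h, so basin lag t_L = 12 − 6.2000 = 5.80 h.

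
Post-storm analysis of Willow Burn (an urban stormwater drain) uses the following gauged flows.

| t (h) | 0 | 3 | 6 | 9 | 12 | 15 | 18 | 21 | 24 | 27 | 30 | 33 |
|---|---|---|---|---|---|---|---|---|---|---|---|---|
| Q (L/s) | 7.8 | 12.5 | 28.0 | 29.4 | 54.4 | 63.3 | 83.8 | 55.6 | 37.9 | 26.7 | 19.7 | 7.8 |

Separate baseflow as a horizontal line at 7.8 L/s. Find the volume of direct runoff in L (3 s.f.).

Direct-runoff ordinates (Q − Q_b): 0.0, 4.7, 20.2, 21.6, 46.6, 55.5, 76.0, 47.8, 30.1, 18.9, 11.9, 0.0 L/s.
ΣQ_DR = 333.3 L/s.
With Δt = 3 h = 10800 s, V = ΣQ_DR · Δt = 333.3 × 10800 = 3.60 × 10^6 L.

V ≈ 3.60 × 10^6 L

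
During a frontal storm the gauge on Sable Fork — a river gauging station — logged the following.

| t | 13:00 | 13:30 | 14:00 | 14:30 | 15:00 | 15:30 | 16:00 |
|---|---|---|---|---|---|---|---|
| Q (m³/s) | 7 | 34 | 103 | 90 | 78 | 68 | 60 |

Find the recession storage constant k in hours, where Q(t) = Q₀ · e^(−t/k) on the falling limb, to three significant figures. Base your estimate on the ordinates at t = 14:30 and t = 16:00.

On the falling limb, Q drops from 90 to 60 m³/s between t = 14:30 and t = 16:00 (Δt = 1.5 h).
k = −Δt / ln(Q₂/Q₁) = −1.5 / ln(60/90) = 3.70 h.

k ≈ 3.70 h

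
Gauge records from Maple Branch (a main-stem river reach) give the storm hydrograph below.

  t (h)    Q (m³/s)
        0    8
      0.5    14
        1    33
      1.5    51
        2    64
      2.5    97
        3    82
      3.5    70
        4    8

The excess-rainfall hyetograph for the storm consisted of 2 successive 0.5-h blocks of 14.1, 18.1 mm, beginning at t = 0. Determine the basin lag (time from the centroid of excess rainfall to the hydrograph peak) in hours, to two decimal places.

t_L ≈ 1.97 h

Centroid of excess rainfall: t_c = Σ P_i·t̄_i / ΣP_i = 0.5311 h (block centres at 0.25, 0.75 h).
Hydrograph peak occurs at t = 2.5 h, so basin lag t_L = 2.5 − 0.5311 = 1.97 h.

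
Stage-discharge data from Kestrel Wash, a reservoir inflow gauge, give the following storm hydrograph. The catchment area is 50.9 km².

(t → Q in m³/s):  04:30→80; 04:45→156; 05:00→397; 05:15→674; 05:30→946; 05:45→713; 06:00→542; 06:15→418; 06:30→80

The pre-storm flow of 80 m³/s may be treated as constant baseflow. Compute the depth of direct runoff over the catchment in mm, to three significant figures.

d ≈ 58.1 mm

Direct runoff: 0.0, 76.0, 317.0, 594.0, 866.0, 633.0, 462.0, 338.0, 0.0 m³/s; ΣQ_DR = 3286 m³/s.
V = ΣQ_DR · Δt = 3286 × 900 s = 2.957 × 10^6 m³.
Over A = 50.9 km², depth = V / A = 58.1 mm.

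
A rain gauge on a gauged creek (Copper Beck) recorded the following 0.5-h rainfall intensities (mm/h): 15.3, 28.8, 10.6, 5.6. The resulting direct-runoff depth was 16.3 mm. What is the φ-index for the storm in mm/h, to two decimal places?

Only the 3 blocks with intensity above φ contribute runoff: 15.3, 28.8, 10.6 mm/h.
Σ(I−φ)·Δt = d  ⇒  (15.3+28.8+10.6 − 3φ)·0.5 = 16.3
φ = (54.70 − 16.3/0.5) / 3 = 7.37 mm/h.

φ ≈ 7.37 mm/h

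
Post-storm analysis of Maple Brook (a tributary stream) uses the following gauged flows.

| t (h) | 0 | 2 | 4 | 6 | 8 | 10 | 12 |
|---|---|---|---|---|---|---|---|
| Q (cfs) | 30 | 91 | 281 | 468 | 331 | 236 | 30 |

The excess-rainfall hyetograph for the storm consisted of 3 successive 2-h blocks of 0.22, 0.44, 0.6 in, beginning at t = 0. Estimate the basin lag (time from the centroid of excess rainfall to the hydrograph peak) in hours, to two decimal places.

t_L ≈ 2.40 h

Centroid of excess rainfall: t_c = Σ P_i·t̄_i / ΣP_i = 3.6032 h (block centres at 1, 3, 5 h).
Hydrograph peak occurs at t = 6 h, so basin lag t_L = 6 − 3.6032 = 2.40 h.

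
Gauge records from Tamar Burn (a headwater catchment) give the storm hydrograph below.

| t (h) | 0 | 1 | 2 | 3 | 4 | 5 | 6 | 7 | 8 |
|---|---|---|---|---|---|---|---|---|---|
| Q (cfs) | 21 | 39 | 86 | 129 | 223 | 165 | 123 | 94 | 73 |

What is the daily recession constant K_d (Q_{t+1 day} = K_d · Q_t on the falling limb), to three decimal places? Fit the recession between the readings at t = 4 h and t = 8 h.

Between t = 4 h and t = 8 h the flow falls from 223 to 73 cfs over 4×1 h = 4 h.
Per-interval ratio K = (73/223)^(1/4) = 0.7564; K_d = K^(24/1) = 0.001.

K_d ≈ 0.001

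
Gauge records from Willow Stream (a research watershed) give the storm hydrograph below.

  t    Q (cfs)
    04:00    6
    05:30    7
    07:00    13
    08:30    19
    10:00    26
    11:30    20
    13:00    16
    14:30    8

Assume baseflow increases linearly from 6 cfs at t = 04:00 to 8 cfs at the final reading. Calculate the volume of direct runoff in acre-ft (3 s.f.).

V ≈ 7.31 acre-ft

Direct-runoff ordinates (Q − Q_b): 0.00, 0.71, 6.43, 12.14, 18.86, 12.57, 8.29, 0.00 cfs.
ΣQ_DR = 59.00 cfs.
With Δt = 1.5 h = 5400 s, V = ΣQ_DR · Δt = 59.00 × 5400 = 3.19 × 10^5 ft³ = 7.31 acre-ft.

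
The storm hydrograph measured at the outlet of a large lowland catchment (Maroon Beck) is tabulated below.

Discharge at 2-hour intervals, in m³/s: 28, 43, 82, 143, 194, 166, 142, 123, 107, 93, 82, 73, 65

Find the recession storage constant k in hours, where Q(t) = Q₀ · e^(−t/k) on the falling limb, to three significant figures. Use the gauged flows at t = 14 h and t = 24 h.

On the falling limb, Q drops from 123 to 65 m³/s between t = 14 h and t = 24 h (Δt = 10 h).
k = −Δt / ln(Q₂/Q₁) = −10 / ln(65/123) = 15.7 h.

k ≈ 15.7 h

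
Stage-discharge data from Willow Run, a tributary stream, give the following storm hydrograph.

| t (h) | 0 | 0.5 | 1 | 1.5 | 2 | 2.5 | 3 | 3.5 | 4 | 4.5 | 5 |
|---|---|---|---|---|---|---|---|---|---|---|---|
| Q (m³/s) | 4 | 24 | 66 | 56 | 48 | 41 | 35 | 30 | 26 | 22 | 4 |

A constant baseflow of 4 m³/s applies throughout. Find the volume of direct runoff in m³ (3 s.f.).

V ≈ 5.62 × 10^5 m³

Direct-runoff ordinates (Q − Q_b): 0.0, 20.0, 62.0, 52.0, 44.0, 37.0, 31.0, 26.0, 22.0, 18.0, 0.0 m³/s.
ΣQ_DR = 312.0 m³/s.
With Δt = 0.5 h = 1800 s, V = ΣQ_DR · Δt = 312.0 × 1800 = 5.62 × 10^5 m³.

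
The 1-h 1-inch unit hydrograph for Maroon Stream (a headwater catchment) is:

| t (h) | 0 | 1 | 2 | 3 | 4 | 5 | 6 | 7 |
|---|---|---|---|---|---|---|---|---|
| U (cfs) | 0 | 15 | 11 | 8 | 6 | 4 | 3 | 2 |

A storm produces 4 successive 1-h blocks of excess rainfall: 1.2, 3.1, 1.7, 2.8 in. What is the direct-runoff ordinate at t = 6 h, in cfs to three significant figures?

Q ≈ 48.6 cfs

By discrete convolution, Q_j = Σ (P_i / 1 in) · U_{j−i}.
At t = 6 h (j=6): Q = (1.2/1)·3 + (3.1/1)·4 + (1.7/1)·6 + (2.8/1)·8 = 48.6 cfs.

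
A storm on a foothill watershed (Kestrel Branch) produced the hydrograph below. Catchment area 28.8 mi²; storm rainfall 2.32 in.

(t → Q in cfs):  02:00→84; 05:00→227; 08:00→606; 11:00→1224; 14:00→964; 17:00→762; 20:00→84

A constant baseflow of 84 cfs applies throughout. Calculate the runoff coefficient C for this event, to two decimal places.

C ≈ 0.23

ΣQ_DR = 3363 cfs; V = ΣQ_DR·Δt = 3.632 × 10^7 ft³.
Runoff depth d = V / A = 0.5428 in.
C = d / P = 0.5428 / 2.32 = 0.23.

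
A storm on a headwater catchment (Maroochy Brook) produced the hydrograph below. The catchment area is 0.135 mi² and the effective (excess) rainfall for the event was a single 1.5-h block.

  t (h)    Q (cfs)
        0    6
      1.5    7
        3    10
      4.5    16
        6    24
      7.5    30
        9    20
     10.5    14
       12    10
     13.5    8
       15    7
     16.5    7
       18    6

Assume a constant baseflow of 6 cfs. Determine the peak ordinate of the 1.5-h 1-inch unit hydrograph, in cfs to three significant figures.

Direct runoff: 0.0, 1.0, 4.0, 10.0, 18.0, 24.0, 14.0, 8.0, 4.0, 2.0, 1.0, 1.0, 0.0 cfs; ΣQ_DR = 87.00 cfs, peak = 24.0 cfs.
Runoff depth d = ΣQ_DR·Δt / A = 87.00 × 5400 / (0.135 mi²) = 1.498 in.
The 1-inch UH is the DRH scaled by (1 in)/d, so U_p = 24.0 × 1/1.498 = 16.0 cfs.

U_p ≈ 16.0 cfs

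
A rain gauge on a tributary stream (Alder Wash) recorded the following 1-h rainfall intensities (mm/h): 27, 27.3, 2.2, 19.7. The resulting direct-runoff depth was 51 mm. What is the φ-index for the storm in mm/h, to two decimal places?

φ ≈ 7.67 mm/h

Only the 3 blocks with intensity above φ contribute runoff: 27, 27.3, 19.7 mm/h.
Σ(I−φ)·Δt = d  ⇒  (27+27.3+19.7 − 3φ)·1 = 51
φ = (74.00 − 51/1) / 3 = 7.67 mm/h.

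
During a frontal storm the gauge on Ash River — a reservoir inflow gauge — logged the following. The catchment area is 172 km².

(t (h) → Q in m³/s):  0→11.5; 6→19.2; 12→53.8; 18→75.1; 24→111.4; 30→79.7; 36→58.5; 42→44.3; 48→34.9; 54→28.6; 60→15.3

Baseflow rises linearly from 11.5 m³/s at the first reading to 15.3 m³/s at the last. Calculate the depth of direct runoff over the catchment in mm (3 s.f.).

Direct runoff: 0.00, 7.32, 41.54, 62.46, 98.38, 66.30, 44.72, 30.14, 20.36, 13.68, 0.00 m³/s; ΣQ_DR = 384.9 m³/s.
V = ΣQ_DR · Δt = 384.9 × 21600 s = 8.314 × 10^6 m³.
Over A = 172 km², depth = V / A = 48.3 mm.

d ≈ 48.3 mm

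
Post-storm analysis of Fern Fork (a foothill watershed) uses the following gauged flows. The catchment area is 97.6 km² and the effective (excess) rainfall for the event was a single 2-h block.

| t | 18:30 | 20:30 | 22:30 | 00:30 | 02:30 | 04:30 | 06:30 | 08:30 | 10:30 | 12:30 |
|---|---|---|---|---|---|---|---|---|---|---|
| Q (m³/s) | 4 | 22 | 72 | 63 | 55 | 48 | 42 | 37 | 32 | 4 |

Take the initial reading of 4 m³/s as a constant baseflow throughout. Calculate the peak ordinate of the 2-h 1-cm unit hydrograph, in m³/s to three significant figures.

Direct runoff: 0.0, 18.0, 68.0, 59.0, 51.0, 44.0, 38.0, 33.0, 28.0, 0.0 m³/s; ΣQ_DR = 339.0 m³/s, peak = 68.0 m³/s.
Runoff depth d = ΣQ_DR·Δt / A = 339.0 × 7200 / (97.6 km²) = 25.01 mm.
The 1-cm UH is the DRH scaled by (10 mm)/d, so U_p = 68.0 × 10/25.01 = 27.2 m³/s.

U_p ≈ 27.2 m³/s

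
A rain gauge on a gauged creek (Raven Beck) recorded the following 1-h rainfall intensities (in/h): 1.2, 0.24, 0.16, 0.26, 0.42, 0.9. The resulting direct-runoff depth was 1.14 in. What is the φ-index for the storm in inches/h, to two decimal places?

Only the 2 blocks with intensity above φ contribute runoff: 1.2, 0.9 in/h.
Σ(I−φ)·Δt = d  ⇒  (1.2+0.9 − 2φ)·1 = 1.14
φ = (2.100 − 1.14/1) / 2 = 0.48 in/h.

φ ≈ 0.48 in/h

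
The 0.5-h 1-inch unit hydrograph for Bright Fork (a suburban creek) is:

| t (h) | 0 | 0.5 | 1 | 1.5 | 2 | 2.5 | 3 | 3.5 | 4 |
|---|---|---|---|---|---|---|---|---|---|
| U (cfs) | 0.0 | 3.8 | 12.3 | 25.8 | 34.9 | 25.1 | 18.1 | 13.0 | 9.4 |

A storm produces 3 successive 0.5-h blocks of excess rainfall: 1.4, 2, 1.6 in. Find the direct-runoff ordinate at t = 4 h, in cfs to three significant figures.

By discrete convolution, Q_j = Σ (P_i / 1 in) · U_{j−i}.
At t = 4 h (j=8): Q = (1.4/1)·9.4 + (2/1)·13.0 + (1.6/1)·18.1 = 68.1 cfs.

Q ≈ 68.1 cfs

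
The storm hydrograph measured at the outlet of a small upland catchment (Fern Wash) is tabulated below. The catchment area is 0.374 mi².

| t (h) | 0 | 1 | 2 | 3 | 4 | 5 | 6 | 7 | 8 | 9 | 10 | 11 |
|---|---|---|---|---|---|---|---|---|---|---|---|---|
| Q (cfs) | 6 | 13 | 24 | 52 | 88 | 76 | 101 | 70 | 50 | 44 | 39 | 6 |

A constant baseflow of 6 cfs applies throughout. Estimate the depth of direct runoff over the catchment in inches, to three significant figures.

d ≈ 2.06 in

Direct runoff: 0.0, 7.0, 18.0, 46.0, 82.0, 70.0, 95.0, 64.0, 44.0, 38.0, 33.0, 0.0 cfs; ΣQ_DR = 497.0 cfs.
V = ΣQ_DR · Δt = 497.0 × 3600 s = 1.789 × 10^6 ft³.
Over A = 0.374 mi², depth = V / A = 2.06 in.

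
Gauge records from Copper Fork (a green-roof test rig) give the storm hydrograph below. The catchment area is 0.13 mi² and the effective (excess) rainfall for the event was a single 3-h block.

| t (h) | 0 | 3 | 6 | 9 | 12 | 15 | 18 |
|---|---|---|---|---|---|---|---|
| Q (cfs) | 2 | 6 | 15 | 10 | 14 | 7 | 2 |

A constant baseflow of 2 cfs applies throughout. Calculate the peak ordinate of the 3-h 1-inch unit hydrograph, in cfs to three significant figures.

Direct runoff: 0.0, 4.0, 13.0, 8.0, 12.0, 5.0, 0.0 cfs; ΣQ_DR = 42.00 cfs, peak = 13.0 cfs.
Runoff depth d = ΣQ_DR·Δt / A = 42.00 × 10800 / (0.13 mi²) = 1.502 in.
The 1-inch UH is the DRH scaled by (1 in)/d, so U_p = 13.0 × 1/1.502 = 8.66 cfs.

U_p ≈ 8.66 cfs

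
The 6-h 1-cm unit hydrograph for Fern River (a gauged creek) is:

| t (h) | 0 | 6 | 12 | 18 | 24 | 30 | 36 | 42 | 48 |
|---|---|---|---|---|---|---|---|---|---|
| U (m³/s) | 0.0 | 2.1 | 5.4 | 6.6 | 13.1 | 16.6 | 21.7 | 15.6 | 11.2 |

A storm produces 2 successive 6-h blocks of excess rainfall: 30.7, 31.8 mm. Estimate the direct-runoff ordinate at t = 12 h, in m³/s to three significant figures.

Q ≈ 23.3 m³/s

By discrete convolution, Q_j = Σ (P_i / 10 mm) · U_{j−i}.
At t = 12 h (j=2): Q = (30.7/10)·5.4 + (31.8/10)·2.1 = 23.3 m³/s.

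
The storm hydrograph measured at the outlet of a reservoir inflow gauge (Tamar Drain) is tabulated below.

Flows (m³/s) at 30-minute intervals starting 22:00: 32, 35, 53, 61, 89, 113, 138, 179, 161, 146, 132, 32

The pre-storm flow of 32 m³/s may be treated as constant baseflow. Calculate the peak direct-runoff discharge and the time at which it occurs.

Q_p = 147.0 m³/s at t = 01:30

Subtracting baseflow gives direct-runoff ordinates: 0.0, 3.0, 21.0, 29.0, 57.0, 81.0, 106.0, 147.0, 129.0, 114.0, 100.0, 0.0 m³/s.
The maximum is 147.0 m³/s, occurring at the reading for t = 01:30.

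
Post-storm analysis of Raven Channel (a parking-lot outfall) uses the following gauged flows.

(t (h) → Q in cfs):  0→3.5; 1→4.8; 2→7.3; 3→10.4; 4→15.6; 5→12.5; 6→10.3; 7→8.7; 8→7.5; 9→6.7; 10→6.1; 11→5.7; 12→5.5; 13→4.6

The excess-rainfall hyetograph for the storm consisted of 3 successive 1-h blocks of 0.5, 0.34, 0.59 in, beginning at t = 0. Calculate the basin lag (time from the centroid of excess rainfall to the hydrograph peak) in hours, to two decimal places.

Centroid of excess rainfall: t_c = Σ P_i·t̄_i / ΣP_i = 1.5629 h (block centres at 0.5, 1.5, 2.5 h).
Hydrograph peak occurs at t = 4 h, so basin lag t_L = 4 − 1.5629 = 2.44 h.

t_L ≈ 2.44 h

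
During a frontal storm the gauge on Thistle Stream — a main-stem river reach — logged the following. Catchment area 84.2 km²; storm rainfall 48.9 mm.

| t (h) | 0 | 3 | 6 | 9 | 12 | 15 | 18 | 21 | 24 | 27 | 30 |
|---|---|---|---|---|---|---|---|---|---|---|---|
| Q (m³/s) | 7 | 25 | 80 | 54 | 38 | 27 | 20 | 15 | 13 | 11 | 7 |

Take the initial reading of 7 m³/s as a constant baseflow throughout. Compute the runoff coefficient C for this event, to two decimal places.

ΣQ_DR = 220.0 m³/s; V = ΣQ_DR·Δt = 2.376 × 10^6 m³.
Runoff depth d = V / A = 28.22 mm.
C = d / P = 28.22 / 48.9 = 0.58.

C ≈ 0.58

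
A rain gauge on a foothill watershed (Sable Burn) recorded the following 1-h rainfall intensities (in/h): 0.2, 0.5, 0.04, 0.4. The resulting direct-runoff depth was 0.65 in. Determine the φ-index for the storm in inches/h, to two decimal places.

Only the 3 blocks with intensity above φ contribute runoff: 0.2, 0.5, 0.4 in/h.
Σ(I−φ)·Δt = d  ⇒  (0.2+0.5+0.4 − 3φ)·1 = 0.65
φ = (1.100 − 0.65/1) / 3 = 0.15 in/h.

φ ≈ 0.15 in/h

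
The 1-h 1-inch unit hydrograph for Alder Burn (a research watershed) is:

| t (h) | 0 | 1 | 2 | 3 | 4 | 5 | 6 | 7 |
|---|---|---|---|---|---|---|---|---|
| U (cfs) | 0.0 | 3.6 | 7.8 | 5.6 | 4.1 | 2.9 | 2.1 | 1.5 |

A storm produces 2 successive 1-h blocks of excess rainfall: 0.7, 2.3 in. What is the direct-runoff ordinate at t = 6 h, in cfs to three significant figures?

Q ≈ 8.14 cfs

By discrete convolution, Q_j = Σ (P_i / 1 in) · U_{j−i}.
At t = 6 h (j=6): Q = (0.7/1)·2.1 + (2.3/1)·2.9 = 8.14 cfs.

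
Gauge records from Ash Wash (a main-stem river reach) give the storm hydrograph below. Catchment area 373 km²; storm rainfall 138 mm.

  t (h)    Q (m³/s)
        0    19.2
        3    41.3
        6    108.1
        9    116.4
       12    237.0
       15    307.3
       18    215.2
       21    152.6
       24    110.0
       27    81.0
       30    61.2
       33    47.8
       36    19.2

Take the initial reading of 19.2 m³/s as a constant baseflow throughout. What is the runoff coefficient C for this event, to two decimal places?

ΣQ_DR = 1267 m³/s; V = ΣQ_DR·Δt = 1.368 × 10^7 m³.
Runoff depth d = V / A = 36.68 mm.
C = d / P = 36.68 / 138 = 0.27.

C ≈ 0.27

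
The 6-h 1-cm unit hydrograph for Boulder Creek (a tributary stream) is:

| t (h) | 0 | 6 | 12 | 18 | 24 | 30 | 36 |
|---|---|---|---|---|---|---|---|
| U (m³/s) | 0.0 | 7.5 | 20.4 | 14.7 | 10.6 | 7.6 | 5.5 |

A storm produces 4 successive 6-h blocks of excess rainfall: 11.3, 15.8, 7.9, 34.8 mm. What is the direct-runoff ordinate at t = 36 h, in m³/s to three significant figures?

By discrete convolution, Q_j = Σ (P_i / 10 mm) · U_{j−i}.
At t = 36 h (j=6): Q = (11.3/10)·5.5 + (15.8/10)·7.6 + (7.9/10)·10.6 + (34.8/10)·14.7 = 77.8 m³/s.

Q ≈ 77.8 m³/s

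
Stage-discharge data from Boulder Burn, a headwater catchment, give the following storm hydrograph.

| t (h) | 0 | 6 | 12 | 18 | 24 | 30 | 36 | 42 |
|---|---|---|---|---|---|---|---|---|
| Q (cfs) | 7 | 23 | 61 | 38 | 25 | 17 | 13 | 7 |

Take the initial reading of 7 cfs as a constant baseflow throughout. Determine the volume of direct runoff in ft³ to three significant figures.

V ≈ 2.92 × 10^6 ft³

Direct-runoff ordinates (Q − Q_b): 0.0, 16.0, 54.0, 31.0, 18.0, 10.0, 6.0, 0.0 cfs.
ΣQ_DR = 135.0 cfs.
With Δt = 6 h = 21600 s, V = ΣQ_DR · Δt = 135.0 × 21600 = 2.92 × 10^6 ft³.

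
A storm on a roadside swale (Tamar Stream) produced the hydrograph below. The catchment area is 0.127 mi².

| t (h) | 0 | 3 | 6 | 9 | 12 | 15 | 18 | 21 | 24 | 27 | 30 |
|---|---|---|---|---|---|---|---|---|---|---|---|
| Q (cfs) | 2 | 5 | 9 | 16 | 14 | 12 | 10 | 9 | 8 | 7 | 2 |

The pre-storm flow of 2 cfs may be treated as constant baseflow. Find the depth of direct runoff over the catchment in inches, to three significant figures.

Direct runoff: 0.0, 3.0, 7.0, 14.0, 12.0, 10.0, 8.0, 7.0, 6.0, 5.0, 0.0 cfs; ΣQ_DR = 72.00 cfs.
V = ΣQ_DR · Δt = 72.00 × 10800 s = 7.776 × 10^5 ft³.
Over A = 0.127 mi², depth = V / A = 2.64 in.

d ≈ 2.64 in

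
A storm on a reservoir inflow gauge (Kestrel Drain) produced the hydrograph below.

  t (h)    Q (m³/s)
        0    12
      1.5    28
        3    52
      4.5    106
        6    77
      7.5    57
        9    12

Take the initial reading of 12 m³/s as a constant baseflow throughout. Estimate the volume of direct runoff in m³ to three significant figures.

Direct-runoff ordinates (Q − Q_b): 0.0, 16.0, 40.0, 94.0, 65.0, 45.0, 0.0 m³/s.
ΣQ_DR = 260.0 m³/s.
With Δt = 1.5 h = 5400 s, V = ΣQ_DR · Δt = 260.0 × 5400 = 1.40 × 10^6 m³.

V ≈ 1.40 × 10^6 m³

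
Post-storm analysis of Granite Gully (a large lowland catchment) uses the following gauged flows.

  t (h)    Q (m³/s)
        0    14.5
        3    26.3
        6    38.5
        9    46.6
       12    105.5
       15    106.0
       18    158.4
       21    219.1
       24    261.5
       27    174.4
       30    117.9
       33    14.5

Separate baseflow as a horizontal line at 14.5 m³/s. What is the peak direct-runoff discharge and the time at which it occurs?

Subtracting baseflow gives direct-runoff ordinates: 0.0, 11.8, 24.0, 32.1, 91.0, 91.5, 143.9, 204.6, 247.0, 159.9, 103.4, 0.0 m³/s.
The maximum is 247.0 m³/s, occurring at the reading for t = 24 h.

Q_p = 247.0 m³/s at t = 24 h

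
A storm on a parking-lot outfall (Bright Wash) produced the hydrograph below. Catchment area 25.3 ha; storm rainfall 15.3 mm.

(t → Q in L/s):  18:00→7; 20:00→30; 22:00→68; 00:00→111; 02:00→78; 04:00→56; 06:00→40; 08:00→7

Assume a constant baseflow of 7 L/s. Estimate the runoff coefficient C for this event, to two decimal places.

ΣQ_DR = 341.0 L/s; V = ΣQ_DR·Δt = 2.455 × 10^6 L.
Runoff depth d = V / A = 9.704 mm.
C = d / P = 9.704 / 15.3 = 0.63.

C ≈ 0.63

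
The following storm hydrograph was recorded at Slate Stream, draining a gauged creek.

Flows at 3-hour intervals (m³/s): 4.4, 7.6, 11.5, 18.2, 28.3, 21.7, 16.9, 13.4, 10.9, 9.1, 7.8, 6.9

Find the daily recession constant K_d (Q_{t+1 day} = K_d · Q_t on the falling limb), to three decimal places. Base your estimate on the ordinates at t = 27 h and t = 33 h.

Between t = 27 h and t = 33 h the flow falls from 9.1 to 6.9 m³/s over 2×3 h = 6 h.
Per-interval ratio K = (6.9/9.1)^(1/2) = 0.8708; K_d = K^(24/3) = 0.331.

K_d ≈ 0.331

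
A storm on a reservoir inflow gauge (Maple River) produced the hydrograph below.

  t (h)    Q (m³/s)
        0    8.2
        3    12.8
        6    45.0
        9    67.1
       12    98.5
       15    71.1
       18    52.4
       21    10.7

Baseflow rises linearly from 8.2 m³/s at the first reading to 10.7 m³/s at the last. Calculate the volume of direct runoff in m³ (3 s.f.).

V ≈ 3.13 × 10^6 m³

Direct-runoff ordinates (Q − Q_b): 0.00, 4.24, 36.09, 57.83, 88.87, 61.11, 42.06, 0.00 m³/s.
ΣQ_DR = 290.2 m³/s.
With Δt = 3 h = 10800 s, V = ΣQ_DR · Δt = 290.2 × 10800 = 3.13 × 10^6 m³.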